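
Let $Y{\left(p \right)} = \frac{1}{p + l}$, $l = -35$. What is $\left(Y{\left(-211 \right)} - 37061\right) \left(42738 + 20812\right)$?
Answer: $- \frac{7065680425}{3} \approx -2.3552 \cdot 10^{9}$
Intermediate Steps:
$Y{\left(p \right)} = \frac{1}{-35 + p}$ ($Y{\left(p \right)} = \frac{1}{p - 35} = \frac{1}{-35 + p}$)
$\left(Y{\left(-211 \right)} - 37061\right) \left(42738 + 20812\right) = \left(\frac{1}{-35 - 211} - 37061\right) \left(42738 + 20812\right) = \left(\frac{1}{-246} - 37061\right) 63550 = \left(- \frac{1}{246} - 37061\right) 63550 = \left(- \frac{9117007}{246}\right) 63550 = - \frac{7065680425}{3}$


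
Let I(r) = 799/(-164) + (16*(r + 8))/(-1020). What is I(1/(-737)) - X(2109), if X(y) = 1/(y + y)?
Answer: -21657249589/4333480404 ≈ -4.9977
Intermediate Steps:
X(y) = 1/(2*y)
I(r) = -208993/41820 - 4*r/255 (I(r) = 799*(-1/164) + (16*(8 + r))*(-1/1020) = -799/164 + (128 + 16*r)*(-1/1020) = -799/164 + (-32/255 - 4*r/255) = -208993/41820 - 4*r/255)
I(1/(-737)) - X(2109) = (-208993/41820 - 4/255/(-737)) - 1/(2*2109) = (-208993/41820 - 4/255*(-1/737)) - 1/(2*2109) = (-208993/41820 + 4/187935) - 1*1/4218 = -10268479/2054756 - 1/4218 = -21657249589/4333480404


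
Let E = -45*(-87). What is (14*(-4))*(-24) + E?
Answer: 5259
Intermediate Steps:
E = 3915
(14*(-4))*(-24) + E = (14*(-4))*(-24) + 3915 = -56*(-24) + 3915 = 1344 + 3915 = 5259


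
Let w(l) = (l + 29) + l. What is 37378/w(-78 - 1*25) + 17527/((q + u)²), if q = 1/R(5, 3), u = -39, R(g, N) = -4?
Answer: -871693858/4362873 ≈ -199.80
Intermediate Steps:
w(l) = 29 + 2*l (w(l) = (29 + l) + l = 29 + 2*l)
q = -¼ (q = 1/(-4) = -¼ ≈ -0.25000)
37378/w(-78 - 1*25) + 17527/((q + u)²) = 37378/(29 + 2*(-78 - 1*25)) + 17527/((-¼ - 39)²) = 37378/(29 + 2*(-78 - 25)) + 17527/((-157/4)²) = 37378/(29 + 2*(-103)) + 17527/(24649/16) = 37378/(29 - 206) + 17527*(16/24649) = 37378/(-177) + 280432/24649 = 37378*(-1/177) + 280432/24649 = -37378/177 + 280432/24649 = -871693858/4362873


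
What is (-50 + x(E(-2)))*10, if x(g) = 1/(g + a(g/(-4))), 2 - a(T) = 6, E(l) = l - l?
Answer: -1005/2 ≈ -502.50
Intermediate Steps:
E(l) = 0
a(T) = -4 (a(T) = 2 - 1*6 = 2 - 6 = -4)
x(g) = 1/(-4 + g) (x(g) = 1/(g - 4) = 1/(-4 + g))
(-50 + x(E(-2)))*10 = (-50 + 1/(-4 + 0))*10 = (-50 + 1/(-4))*10 = (-50 - ¼)*10 = -201/4*10 = -1005/2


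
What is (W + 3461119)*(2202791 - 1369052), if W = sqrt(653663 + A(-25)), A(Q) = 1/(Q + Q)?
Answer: 2885669893941 + 2501217*sqrt(7262922)/10 ≈ 2.8863e+12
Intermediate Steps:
A(Q) = 1/(2*Q)
W = 3*sqrt(7262922)/10 (W = sqrt(653663 + (1/2)/(-25)) = sqrt(653663 + (1/2)*(-1/25)) = sqrt(653663 - 1/50) = sqrt(32683149/50) = 3*sqrt(7262922)/10 ≈ 808.49)
(W + 3461119)*(2202791 - 1369052) = (3*sqrt(7262922)/10 + 3461119)*(2202791 - 1369052) = (3461119 + 3*sqrt(7262922)/10)*833739 = 2885669893941 + 2501217*sqrt(7262922)/10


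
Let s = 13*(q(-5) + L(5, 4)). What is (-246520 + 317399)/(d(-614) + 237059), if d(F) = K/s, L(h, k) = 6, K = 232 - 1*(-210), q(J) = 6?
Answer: 425274/1422371 ≈ 0.29899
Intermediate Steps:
K = 442 (K = 232 + 210 = 442)
s = 156 (s = 13*(6 + 6) = 13*12 = 156)
d(F) = 17/6 (d(F) = 442/156 = 442*(1/156) = 17/6)
(-246520 + 317399)/(d(-614) + 237059) = (-246520 + 317399)/(17/6 + 237059) = 70879/(1422371/6) = 70879*(6/1422371) = 425274/1422371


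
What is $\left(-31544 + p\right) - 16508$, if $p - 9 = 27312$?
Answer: $-20731$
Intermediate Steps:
$p = 27321$ ($p = 9 + 27312 = 27321$)
$\left(-31544 + p\right) - 16508 = \left(-31544 + 27321\right) - 16508 = -4223 - 16508 = -20731$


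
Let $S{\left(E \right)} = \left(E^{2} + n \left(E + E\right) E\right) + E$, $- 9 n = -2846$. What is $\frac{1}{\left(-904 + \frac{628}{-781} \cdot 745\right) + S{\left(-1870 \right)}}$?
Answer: $\frac{7029}{15569857099714} \approx 4.5145 \cdot 10^{-10}$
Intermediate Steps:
$n = \frac{2846}{9}$ ($n = \left(- \frac{1}{9}\right) \left(-2846\right) = \frac{2846}{9} \approx 316.22$)
$S{\left(E \right)} = E + \frac{5701 E^{2}}{9}$ ($S{\left(E \right)} = \left(E^{2} + \frac{2846 \left(E + E\right)}{9} E\right) + E = \left(E^{2} + \frac{2846 \cdot 2 E}{9} E\right) + E = \left(E^{2} + \frac{5692 E}{9} E\right) + E = \left(E^{2} + \frac{5692 E^{2}}{9}\right) + E = \frac{5701 E^{2}}{9} + E = E + \frac{5701 E^{2}}{9}$)
$\frac{1}{\left(-904 + \frac{628}{-781} \cdot 745\right) + S{\left(-1870 \right)}} = \frac{1}{\left(-904 + \frac{628}{-781} \cdot 745\right) + \frac{1}{9} \left(-1870\right) \left(9 + 5701 \left(-1870\right)\right)} = \frac{1}{\left(-904 + 628 \left(- \frac{1}{781}\right) 745\right) + \frac{1}{9} \left(-1870\right) \left(9 - 10660870\right)} = \frac{1}{\left(-904 - \frac{467860}{781}\right) + \frac{1}{9} \left(-1870\right) \left(-10660861\right)} = \frac{1}{\left(-904 - \frac{467860}{781}\right) + \frac{19935810070}{9}} = \frac{1}{- \frac{1173884}{781} + \frac{19935810070}{9}} = \frac{1}{\frac{15569857099714}{7029}} = \frac{7029}{15569857099714}$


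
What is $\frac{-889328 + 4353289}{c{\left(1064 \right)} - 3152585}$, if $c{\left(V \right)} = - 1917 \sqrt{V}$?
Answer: $- \frac{10920431489185}{9934882100329} + \frac{13280826474 \sqrt{266}}{9934882100329} \approx -1.0774$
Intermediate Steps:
$\frac{-889328 + 4353289}{c{\left(1064 \right)} - 3152585} = \frac{-889328 + 4353289}{- 1917 \sqrt{1064} - 3152585} = \frac{3463961}{- 1917 \cdot 2 \sqrt{266} - 3152585} = \frac{3463961}{- 3834 \sqrt{266} - 3152585} = \frac{3463961}{-3152585 - 3834 \sqrt{266}}$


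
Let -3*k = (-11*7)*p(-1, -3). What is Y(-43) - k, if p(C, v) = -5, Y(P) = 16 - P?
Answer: 562/3 ≈ 187.33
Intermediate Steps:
k = -385/3 (k = -(-11*7)*(-5)/3 = -(-77)*(-5)/3 = -⅓*385 = -385/3 ≈ -128.33)
Y(-43) - k = (16 - 1*(-43)) - 1*(-385/3) = (16 + 43) + 385/3 = 59 + 385/3 = 562/3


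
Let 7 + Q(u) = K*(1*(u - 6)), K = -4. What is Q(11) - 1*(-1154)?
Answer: 1127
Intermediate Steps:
Q(u) = 17 - 4*u (Q(u) = -7 - 4*(u - 6) = -7 - 4*(-6 + u) = -7 + (24 - 4*u) = 17 - 4*u)
Q(11) - 1*(-1154) = (17 - 4*11) - 1*(-1154) = (17 - 44) + 1154 = -27 + 1154 = 1127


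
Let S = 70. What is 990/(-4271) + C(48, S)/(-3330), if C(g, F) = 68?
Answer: -1793564/7111215 ≈ -0.25222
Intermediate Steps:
990/(-4271) + C(48, S)/(-3330) = 990/(-4271) + 68/(-3330) = 990*(-1/4271) + 68*(-1/3330) = -990/4271 - 34/1665 = -1793564/7111215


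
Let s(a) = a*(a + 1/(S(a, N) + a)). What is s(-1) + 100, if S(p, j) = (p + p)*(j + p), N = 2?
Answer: 304/3 ≈ 101.33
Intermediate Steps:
S(p, j) = 2*p*(j + p) (S(p, j) = (2*p)*(j + p) = 2*p*(j + p))
s(a) = a*(a + 1/(a + 2*a*(2 + a))) (s(a) = a*(a + 1/(2*a*(2 + a) + a)) = a*(a + 1/(a + 2*a*(2 + a))))
s(-1) + 100 = (1 + 2*(-1)³ + 5*(-1)²)/(5 + 2*(-1)) + 100 = (1 + 2*(-1) + 5*1)/(5 - 2) + 100 = (1 - 2 + 5)/3 + 100 = (⅓)*4 + 100 = 4/3 + 100 = 304/3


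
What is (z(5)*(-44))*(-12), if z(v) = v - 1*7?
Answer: -1056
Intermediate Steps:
z(v) = -7 + v (z(v) = v - 7 = -7 + v)
(z(5)*(-44))*(-12) = ((-7 + 5)*(-44))*(-12) = -2*(-44)*(-12) = 88*(-12) = -1056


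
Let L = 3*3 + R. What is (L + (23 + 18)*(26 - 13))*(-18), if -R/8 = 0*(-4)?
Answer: -9756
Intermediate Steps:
R = 0 (R = -0*(-4) = -8*0 = 0)
L = 9 (L = 3*3 + 0 = 9 + 0 = 9)
(L + (23 + 18)*(26 - 13))*(-18) = (9 + (23 + 18)*(26 - 13))*(-18) = (9 + 41*13)*(-18) = (9 + 533)*(-18) = 542*(-18) = -9756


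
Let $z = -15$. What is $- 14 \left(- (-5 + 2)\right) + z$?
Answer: $-57$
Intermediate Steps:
$- 14 \left(- (-5 + 2)\right) + z = - 14 \left(- (-5 + 2)\right) - 15 = - 14 \left(\left(-1\right) \left(-3\right)\right) - 15 = \left(-14\right) 3 - 15 = -42 - 15 = -57$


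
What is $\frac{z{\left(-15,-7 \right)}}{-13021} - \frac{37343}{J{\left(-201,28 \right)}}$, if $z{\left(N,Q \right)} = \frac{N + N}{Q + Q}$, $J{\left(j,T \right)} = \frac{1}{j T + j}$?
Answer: $\frac{19840181411994}{91147} \approx 2.1767 \cdot 10^{8}$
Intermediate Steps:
$J{\left(j,T \right)} = \frac{1}{j + T j}$ ($J{\left(j,T \right)} = \frac{1}{T j + j} = \frac{1}{j + T j}$)
$z{\left(N,Q \right)} = \frac{N}{Q}$ ($z{\left(N,Q \right)} = \frac{2 N}{2 Q} = 2 N \frac{1}{2 Q} = \frac{N}{Q}$)
$\frac{z{\left(-15,-7 \right)}}{-13021} - \frac{37343}{J{\left(-201,28 \right)}} = \frac{\left(-15\right) \frac{1}{-7}}{-13021} - \frac{37343}{\frac{1}{-201} \frac{1}{1 + 28}} = \left(-15\right) \left(- \frac{1}{7}\right) \left(- \frac{1}{13021}\right) - \frac{37343}{\left(- \frac{1}{201}\right) \frac{1}{29}} = \frac{15}{7} \left(- \frac{1}{13021}\right) - \frac{37343}{\left(- \frac{1}{201}\right) \frac{1}{29}} = - \frac{15}{91147} - \frac{37343}{- \frac{1}{5829}} = - \frac{15}{91147} - -217672347 = - \frac{15}{91147} + 217672347 = \frac{19840181411994}{91147}$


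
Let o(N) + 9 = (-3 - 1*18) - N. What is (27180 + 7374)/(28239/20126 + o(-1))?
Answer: -695433804/555415 ≈ -1252.1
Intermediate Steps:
o(N) = -30 - N (o(N) = -9 + ((-3 - 1*18) - N) = -9 + ((-3 - 18) - N) = -9 + (-21 - N) = -30 - N)
(27180 + 7374)/(28239/20126 + o(-1)) = (27180 + 7374)/(28239/20126 + (-30 - 1*(-1))) = 34554/(28239*(1/20126) + (-30 + 1)) = 34554/(28239/20126 - 29) = 34554/(-555415/20126) = 34554*(-20126/555415) = -695433804/555415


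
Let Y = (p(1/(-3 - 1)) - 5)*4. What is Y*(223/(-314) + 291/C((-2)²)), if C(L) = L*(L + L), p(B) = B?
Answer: -884499/5024 ≈ -176.05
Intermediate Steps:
C(L) = 2*L² (C(L) = L*(2*L) = 2*L²)
Y = -21 (Y = (1/(-3 - 1) - 5)*4 = (1/(-4) - 5)*4 = (-¼ - 5)*4 = -21/4*4 = -21)
Y*(223/(-314) + 291/C((-2)²)) = -21*(223/(-314) + 291/((2*((-2)²)²))) = -21*(223*(-1/314) + 291/((2*4²))) = -21*(-223/314 + 291/((2*16))) = -21*(-223/314 + 291/32) = -21*42119/5024 = -884499/5024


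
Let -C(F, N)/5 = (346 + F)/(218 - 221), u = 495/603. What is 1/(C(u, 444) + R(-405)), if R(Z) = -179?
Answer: 201/80206 ≈ 0.0025060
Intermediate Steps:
u = 55/67 (u = 495*(1/603) = 55/67 ≈ 0.82090)
C(F, N) = 1730/3 + 5*F/3 (C(F, N) = -5*(346 + F)/(218 - 221) = -5*(346 + F)/(-3) = -5*(346 + F)*(-1)/3 = -5*(-346/3 - F/3) = 1730/3 + 5*F/3)
1/(C(u, 444) + R(-405)) = 1/((1730/3 + (5/3)*(55/67)) - 179) = 1/((1730/3 + 275/201) - 179) = 1/(116185/201 - 179) = 1/(80206/201) = 201/80206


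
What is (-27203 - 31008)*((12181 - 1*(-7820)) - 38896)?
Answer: 1099896845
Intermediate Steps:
(-27203 - 31008)*((12181 - 1*(-7820)) - 38896) = -58211*((12181 + 7820) - 38896) = -58211*(20001 - 38896) = -58211*(-18895) = 1099896845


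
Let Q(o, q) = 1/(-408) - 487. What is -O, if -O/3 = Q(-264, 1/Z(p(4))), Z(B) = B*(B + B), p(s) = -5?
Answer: -198697/136 ≈ -1461.0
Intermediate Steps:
Z(B) = 2*B² (Z(B) = B*(2*B) = 2*B²)
Q(o, q) = -198697/408 (Q(o, q) = -1/408 - 487 = -198697/408)
O = 198697/136 (O = -3*(-198697/408) = 198697/136 ≈ 1461.0)
-O = -1*198697/136 = -198697/136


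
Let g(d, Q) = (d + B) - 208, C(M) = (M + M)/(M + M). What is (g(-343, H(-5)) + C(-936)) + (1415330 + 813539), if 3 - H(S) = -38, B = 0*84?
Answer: 2228319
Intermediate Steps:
B = 0
C(M) = 1 (C(M) = (2*M)/((2*M)) = (2*M)*(1/(2*M)) = 1)
H(S) = 41 (H(S) = 3 - 1*(-38) = 3 + 38 = 41)
g(d, Q) = -208 + d (g(d, Q) = (d + 0) - 208 = d - 208 = -208 + d)
(g(-343, H(-5)) + C(-936)) + (1415330 + 813539) = ((-208 - 343) + 1) + (1415330 + 813539) = (-551 + 1) + 2228869 = -550 + 2228869 = 2228319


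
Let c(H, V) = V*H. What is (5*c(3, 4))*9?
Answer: 540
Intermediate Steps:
c(H, V) = H*V
(5*c(3, 4))*9 = (5*(3*4))*9 = (5*12)*9 = 60*9 = 540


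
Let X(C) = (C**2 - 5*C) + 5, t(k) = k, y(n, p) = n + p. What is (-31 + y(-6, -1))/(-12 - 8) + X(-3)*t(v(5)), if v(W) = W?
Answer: 1469/10 ≈ 146.90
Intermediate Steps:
X(C) = 5 + C**2 - 5*C
(-31 + y(-6, -1))/(-12 - 8) + X(-3)*t(v(5)) = (-31 + (-6 - 1))/(-12 - 8) + (5 + (-3)**2 - 5*(-3))*5 = (-31 - 7)/(-20) + (5 + 9 + 15)*5 = -38*(-1/20) + 29*5 = 19/10 + 145 = 1469/10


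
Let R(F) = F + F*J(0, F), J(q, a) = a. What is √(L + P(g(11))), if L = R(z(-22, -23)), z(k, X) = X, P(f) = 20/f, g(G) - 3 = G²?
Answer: √486421/31 ≈ 22.498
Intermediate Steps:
g(G) = 3 + G²
R(F) = F + F² (R(F) = F + F*F = F + F²)
L = 506 (L = -23*(1 - 23) = -23*(-22) = 506)
√(L + P(g(11))) = √(506 + 20/(3 + 11²)) = √(506 + 20/(3 + 121)) = √(506 + 20/124) = √(506 + 20*(1/124)) = √(506 + 5/31) = √(15691/31) = √486421/31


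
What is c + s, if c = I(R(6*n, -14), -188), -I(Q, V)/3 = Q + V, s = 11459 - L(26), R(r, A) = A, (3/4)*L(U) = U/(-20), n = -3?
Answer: 181001/15 ≈ 12067.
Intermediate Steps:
L(U) = -U/15 (L(U) = 4*(U/(-20))/3 = 4*(U*(-1/20))/3 = 4*(-U/20)/3 = -U/15)
s = 171911/15 (s = 11459 - (-1)*26/15 = 11459 - 1*(-26/15) = 11459 + 26/15 = 171911/15 ≈ 11461.)
I(Q, V) = -3*Q - 3*V (I(Q, V) = -3*(Q + V) = -3*Q - 3*V)
c = 606 (c = -3*(-14) - 3*(-188) = 42 + 564 = 606)
c + s = 606 + 171911/15 = 181001/15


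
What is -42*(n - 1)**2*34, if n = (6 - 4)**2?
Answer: -12852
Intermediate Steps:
n = 4 (n = 2**2 = 4)
-42*(n - 1)**2*34 = -42*(4 - 1)**2*34 = -42*3**2*34 = -42*9*34 = -378*34 = -12852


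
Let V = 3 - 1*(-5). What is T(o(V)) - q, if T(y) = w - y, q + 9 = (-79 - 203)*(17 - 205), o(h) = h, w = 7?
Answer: -53008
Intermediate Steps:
V = 8 (V = 3 + 5 = 8)
q = 53007 (q = -9 + (-79 - 203)*(17 - 205) = -9 - 282*(-188) = -9 + 53016 = 53007)
T(y) = 7 - y
T(o(V)) - q = (7 - 1*8) - 1*53007 = (7 - 8) - 53007 = -1 - 53007 = -53008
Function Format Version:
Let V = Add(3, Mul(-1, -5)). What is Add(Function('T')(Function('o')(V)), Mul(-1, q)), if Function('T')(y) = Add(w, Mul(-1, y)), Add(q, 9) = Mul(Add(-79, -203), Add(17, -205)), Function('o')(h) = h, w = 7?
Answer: -53008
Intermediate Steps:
V = 8 (V = Add(3, 5) = 8)
q = 53007 (q = Add(-9, Mul(Add(-79, -203), Add(17, -205))) = Add(-9, Mul(-282, -188)) = Add(-9, 53016) = 53007)
Function('T')(y) = Add(7, Mul(-1, y))
Add(Function('T')(Function('o')(V)), Mul(-1, q)) = Add(Add(7, Mul(-1, 8)), Mul(-1, 53007)) = Add(Add(7, -8), -53007) = Add(-1, -53007) = -53008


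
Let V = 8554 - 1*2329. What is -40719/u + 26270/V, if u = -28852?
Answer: 202283563/35920740 ≈ 5.6314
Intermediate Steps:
V = 6225 (V = 8554 - 2329 = 6225)
-40719/u + 26270/V = -40719/(-28852) + 26270/6225 = -40719*(-1/28852) + 26270*(1/6225) = 40719/28852 + 5254/1245 = 202283563/35920740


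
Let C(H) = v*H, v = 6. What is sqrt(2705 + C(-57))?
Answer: sqrt(2363) ≈ 48.611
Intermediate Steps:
C(H) = 6*H
sqrt(2705 + C(-57)) = sqrt(2705 + 6*(-57)) = sqrt(2705 - 342) = sqrt(2363)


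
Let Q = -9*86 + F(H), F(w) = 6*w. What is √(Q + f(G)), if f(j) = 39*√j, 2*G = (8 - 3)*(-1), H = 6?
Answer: √(-2952 + 78*I*√10)/2 ≈ 1.134 + 27.19*I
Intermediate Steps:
G = -5/2 (G = ((8 - 3)*(-1))/2 = (5*(-1))/2 = (½)*(-5) = -5/2 ≈ -2.5000)
Q = -738 (Q = -9*86 + 6*6 = -774 + 36 = -738)
√(Q + f(G)) = √(-738 + 39*√(-5/2)) = √(-738 + 39*(I*√10/2)) = √(-738 + 39*I*√10/2)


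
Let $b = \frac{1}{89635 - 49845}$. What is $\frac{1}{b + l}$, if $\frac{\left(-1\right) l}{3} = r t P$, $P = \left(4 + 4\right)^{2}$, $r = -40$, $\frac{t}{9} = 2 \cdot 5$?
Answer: $\frac{39790}{27502848001} \approx 1.4468 \cdot 10^{-6}$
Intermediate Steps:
$t = 90$ ($t = 9 \cdot 2 \cdot 5 = 9 \cdot 10 = 90$)
$b = \frac{1}{39790} \approx 2.5132 \cdot 10^{-5}$
$P = 64$ ($P = 8^{2} = 64$)
$l = 691200$ ($l = - 3 \left(-40\right) 90 \cdot 64 = - 3 \left(\left(-3600\right) 64\right) = \left(-3\right) \left(-230400\right) = 691200$)
$\frac{1}{b + l} = \frac{1}{\frac{1}{39790} + 691200} = \frac{1}{\frac{27502848001}{39790}} = \frac{39790}{27502848001}$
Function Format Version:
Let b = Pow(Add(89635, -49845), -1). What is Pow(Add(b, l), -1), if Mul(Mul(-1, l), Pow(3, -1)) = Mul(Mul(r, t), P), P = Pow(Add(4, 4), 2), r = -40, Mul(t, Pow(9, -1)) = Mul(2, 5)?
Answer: Rational(39790, 27502848001) ≈ 1.4468e-6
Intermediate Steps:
t = 90 (t = Mul(9, Mul(2, 5)) = Mul(9, 10) = 90)
b = Rational(1, 39790) (b = Pow(39790, -1) = Rational(1, 39790) ≈ 2.5132e-5)
P = 64 (P = Pow(8, 2) = 64)
l = 691200 (l = Mul(-3, Mul(Mul(-40, 90), 64)) = Mul(-3, Mul(-3600, 64)) = Mul(-3, -230400) = 691200)
Pow(Add(b, l), -1) = Pow(Add(Rational(1, 39790), 691200), -1) = Pow(Rational(27502848001, 39790), -1) = Rational(39790, 27502848001)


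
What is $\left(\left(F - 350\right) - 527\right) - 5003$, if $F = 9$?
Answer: $-5871$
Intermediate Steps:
$\left(\left(F - 350\right) - 527\right) - 5003 = \left(\left(9 - 350\right) - 527\right) - 5003 = \left(\left(9 - 350\right) + \left(\left(-31 + 608\right) - 1104\right)\right) - 5003 = \left(-341 + \left(577 - 1104\right)\right) - 5003 = \left(-341 - 527\right) - 5003 = -868 - 5003 = -5871$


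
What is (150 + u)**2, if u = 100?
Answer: 62500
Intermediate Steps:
(150 + u)**2 = (150 + 100)**2 = 250**2 = 62500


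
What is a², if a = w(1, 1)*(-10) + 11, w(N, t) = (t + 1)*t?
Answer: 81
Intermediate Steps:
w(N, t) = t*(1 + t) (w(N, t) = (1 + t)*t = t*(1 + t))
a = -9 (a = (1*(1 + 1))*(-10) + 11 = (1*2)*(-10) + 11 = 2*(-10) + 11 = -20 + 11 = -9)
a² = (-9)² = 81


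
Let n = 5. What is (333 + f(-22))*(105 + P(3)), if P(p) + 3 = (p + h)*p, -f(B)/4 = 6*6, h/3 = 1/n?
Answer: 106596/5 ≈ 21319.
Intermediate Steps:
h = ⅗ (h = 3/5 = 3*(⅕) = ⅗ ≈ 0.60000)
f(B) = -144 (f(B) = -24*6 = -4*36 = -144)
P(p) = -3 + p*(⅗ + p) (P(p) = -3 + (p + ⅗)*p = -3 + (⅗ + p)*p = -3 + p*(⅗ + p))
(333 + f(-22))*(105 + P(3)) = (333 - 144)*(105 + (-3 + 3² + (⅗)*3)) = 189*(105 + (-3 + 9 + 9/5)) = 189*(105 + 39/5) = 189*(564/5) = 106596/5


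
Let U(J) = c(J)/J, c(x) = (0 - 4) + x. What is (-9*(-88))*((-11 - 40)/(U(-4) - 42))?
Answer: 5049/5 ≈ 1009.8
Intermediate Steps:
c(x) = -4 + x
U(J) = (-4 + J)/J
(-9*(-88))*((-11 - 40)/(U(-4) - 42)) = (-9*(-88))*((-11 - 40)/((-4 - 4)/(-4) - 42)) = 792*(-51/(-¼*(-8) - 42)) = 792*(-51/(2 - 42)) = 792*(-51/(-40)) = 792*(-51*(-1/40)) = 792*(51/40) = 5049/5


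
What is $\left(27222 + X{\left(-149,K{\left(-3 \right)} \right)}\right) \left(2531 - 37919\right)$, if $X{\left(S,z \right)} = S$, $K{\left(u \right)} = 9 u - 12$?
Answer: $-958059324$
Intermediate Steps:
$K{\left(u \right)} = -12 + 9 u$
$\left(27222 + X{\left(-149,K{\left(-3 \right)} \right)}\right) \left(2531 - 37919\right) = \left(27222 - 149\right) \left(2531 - 37919\right) = 27073 \left(-35388\right) = -958059324$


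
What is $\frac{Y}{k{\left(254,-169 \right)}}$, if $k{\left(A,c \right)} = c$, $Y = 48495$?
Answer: $- \frac{48495}{169} \approx -286.95$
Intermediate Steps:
$\frac{Y}{k{\left(254,-169 \right)}} = \frac{48495}{-169} = 48495 \left(- \frac{1}{169}\right) = - \frac{48495}{169}$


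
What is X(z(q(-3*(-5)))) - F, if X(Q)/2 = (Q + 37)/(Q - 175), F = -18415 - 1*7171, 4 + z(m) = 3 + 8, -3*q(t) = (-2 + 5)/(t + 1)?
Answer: 537295/21 ≈ 25585.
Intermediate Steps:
q(t) = -1/(1 + t) (q(t) = -(-2 + 5)/(3*(t + 1)) = -1/(1 + t))
z(m) = 7 (z(m) = -4 + (3 + 8) = -4 + 11 = 7)
F = -25586 (F = -18415 - 7171 = -25586)
X(Q) = 2*(37 + Q)/(-175 + Q) (X(Q) = 2*((Q + 37)/(Q - 175)) = 2*((37 + Q)/(-175 + Q)) = 2*(37 + Q)/(-175 + Q))
X(z(q(-3*(-5)))) - F = 2*(37 + 7)/(-175 + 7) - 1*(-25586) = 2*44/(-168) + 25586 = 2*(-1/168)*44 + 25586 = -11/21 + 25586 = 537295/21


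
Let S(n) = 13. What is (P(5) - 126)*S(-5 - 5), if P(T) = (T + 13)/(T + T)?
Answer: -8073/5 ≈ -1614.6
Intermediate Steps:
P(T) = (13 + T)/(2*T) (P(T) = (13 + T)/((2*T)) = (13 + T)*(1/(2*T)) = (13 + T)/(2*T))
(P(5) - 126)*S(-5 - 5) = ((½)*(13 + 5)/5 - 126)*13 = ((½)*(⅕)*18 - 126)*13 = (9/5 - 126)*13 = -621/5*13 = -8073/5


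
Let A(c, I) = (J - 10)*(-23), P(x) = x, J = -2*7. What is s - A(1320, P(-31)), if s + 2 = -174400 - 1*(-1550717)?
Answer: 1375763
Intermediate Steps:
J = -14
A(c, I) = 552 (A(c, I) = (-14 - 10)*(-23) = -24*(-23) = 552)
s = 1376315 (s = -2 + (-174400 - 1*(-1550717)) = -2 + (-174400 + 1550717) = -2 + 1376317 = 1376315)
s - A(1320, P(-31)) = 1376315 - 1*552 = 1376315 - 552 = 1375763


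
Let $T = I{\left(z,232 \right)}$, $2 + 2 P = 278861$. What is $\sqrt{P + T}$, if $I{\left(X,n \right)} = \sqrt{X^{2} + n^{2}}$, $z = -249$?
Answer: $\frac{\sqrt{557718 + 20 \sqrt{4633}}}{2} \approx 373.86$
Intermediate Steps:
$P = \frac{278859}{2}$ ($P = -1 + \frac{1}{2} \cdot 278861 = -1 + \frac{278861}{2} = \frac{278859}{2} \approx 1.3943 \cdot 10^{5}$)
$T = 5 \sqrt{4633}$ ($T = \sqrt{\left(-249\right)^{2} + 232^{2}} = \sqrt{62001 + 53824} = \sqrt{115825} = 5 \sqrt{4633} \approx 340.33$)
$\sqrt{P + T} = \sqrt{\frac{278859}{2} + 5 \sqrt{4633}}$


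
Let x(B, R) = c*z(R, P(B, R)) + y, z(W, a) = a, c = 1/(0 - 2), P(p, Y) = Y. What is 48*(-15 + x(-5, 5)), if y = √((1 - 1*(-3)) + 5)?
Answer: -696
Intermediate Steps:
c = -½ (c = 1/(-2) = -½ ≈ -0.50000)
y = 3 (y = √((1 + 3) + 5) = √(4 + 5) = √9 = 3)
x(B, R) = 3 - R/2 (x(B, R) = -R/2 + 3 = 3 - R/2)
48*(-15 + x(-5, 5)) = 48*(-15 + (3 - ½*5)) = 48*(-15 + (3 - 5/2)) = 48*(-15 + ½) = 48*(-29/2) = -696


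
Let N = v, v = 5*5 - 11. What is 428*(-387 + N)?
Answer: -159644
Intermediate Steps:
v = 14 (v = 25 - 11 = 14)
N = 14
428*(-387 + N) = 428*(-387 + 14) = 428*(-373) = -159644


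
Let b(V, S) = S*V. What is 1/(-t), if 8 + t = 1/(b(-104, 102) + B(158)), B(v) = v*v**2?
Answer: 3933704/31469631 ≈ 0.12500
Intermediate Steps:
B(v) = v**3
t = -31469631/3933704 (t = -8 + 1/(102*(-104) + 158**3) = -8 + 1/(-10608 + 3944312) = -8 + 1/3933704 = -31469631/3933704 ≈ -8.0000)
1/(-t) = 1/(-1*(-31469631/3933704)) = 1/(31469631/3933704) = 3933704/31469631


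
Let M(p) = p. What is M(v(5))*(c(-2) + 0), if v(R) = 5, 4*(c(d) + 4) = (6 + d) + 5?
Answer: -35/4 ≈ -8.7500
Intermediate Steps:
c(d) = -5/4 + d/4 (c(d) = -4 + ((6 + d) + 5)/4 = -4 + (11 + d)/4 = -4 + (11/4 + d/4) = -5/4 + d/4)
M(v(5))*(c(-2) + 0) = 5*((-5/4 + (¼)*(-2)) + 0) = 5*((-5/4 - ½) + 0) = 5*(-7/4 + 0) = 5*(-7/4) = -35/4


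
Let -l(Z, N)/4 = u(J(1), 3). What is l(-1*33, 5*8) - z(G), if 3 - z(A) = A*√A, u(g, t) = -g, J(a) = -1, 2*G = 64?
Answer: -7 + 128*√2 ≈ 174.02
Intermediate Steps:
G = 32 (G = (½)*64 = 32)
z(A) = 3 - A^(3/2) (z(A) = 3 - A*√A = 3 - A^(3/2))
l(Z, N) = -4 (l(Z, N) = -(-4)*(-1) = -4*1 = -4)
l(-1*33, 5*8) - z(G) = -4 - (3 - 32^(3/2)) = -4 - (3 - 128*√2) = -4 + (-3 + 128*√2) = -7 + 128*√2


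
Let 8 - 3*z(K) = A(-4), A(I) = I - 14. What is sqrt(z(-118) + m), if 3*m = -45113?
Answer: I*sqrt(15029) ≈ 122.59*I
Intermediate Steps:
m = -45113/3 (m = (1/3)*(-45113) = -45113/3 ≈ -15038.)
A(I) = -14 + I
z(K) = 26/3 (z(K) = 8/3 - (-14 - 4)/3 = 8/3 - 1/3*(-18) = 8/3 + 6 = 26/3)
sqrt(z(-118) + m) = sqrt(26/3 - 45113/3) = sqrt(-15029) = I*sqrt(15029)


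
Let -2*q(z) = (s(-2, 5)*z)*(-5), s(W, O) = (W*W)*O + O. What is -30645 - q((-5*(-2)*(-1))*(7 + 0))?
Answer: -26270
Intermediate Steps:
s(W, O) = O + O*W**2 (s(W, O) = W**2*O + O = O*W**2 + O = O + O*W**2)
q(z) = 125*z/2 (q(z) = -(5*(1 + (-2)**2))*z*(-5)/2 = -(5*(1 + 4))*z*(-5)/2 = -(5*5)*z*(-5)/2 = -25*z*(-5)/2 = -(-125)*z/2 = 125*z/2)
-30645 - q((-5*(-2)*(-1))*(7 + 0)) = -30645 - 125*(-5*(-2)*(-1))*(7 + 0)/2 = -30645 - 125*(10*(-1))*7/2 = -30645 - 125*(-10*7)/2 = -30645 - 125*(-70)/2 = -30645 - 1*(-4375) = -30645 + 4375 = -26270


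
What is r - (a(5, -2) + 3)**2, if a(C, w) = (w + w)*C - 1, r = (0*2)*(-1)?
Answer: -324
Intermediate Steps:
r = 0 (r = 0*(-1) = 0)
a(C, w) = -1 + 2*C*w (a(C, w) = (2*w)*C - 1 = 2*C*w - 1 = -1 + 2*C*w)
r - (a(5, -2) + 3)**2 = 0 - ((-1 + 2*5*(-2)) + 3)**2 = 0 - ((-1 - 20) + 3)**2 = 0 - (-21 + 3)**2 = 0 - 1*(-18)**2 = 0 - 1*324 = 0 - 324 = -324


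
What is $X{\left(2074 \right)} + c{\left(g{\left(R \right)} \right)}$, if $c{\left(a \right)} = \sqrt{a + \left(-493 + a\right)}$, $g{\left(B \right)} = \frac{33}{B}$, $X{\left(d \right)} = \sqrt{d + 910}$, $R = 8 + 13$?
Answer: $2 \sqrt{746} + \frac{3 i \sqrt{2667}}{7} \approx 54.626 + 22.133 i$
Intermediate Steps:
$R = 21$
$X{\left(d \right)} = \sqrt{910 + d}$
$c{\left(a \right)} = \sqrt{-493 + 2 a}$
$X{\left(2074 \right)} + c{\left(g{\left(R \right)} \right)} = \sqrt{910 + 2074} + \sqrt{-493 + 2 \cdot \frac{33}{21}} = \sqrt{2984} + \sqrt{-493 + 2 \cdot 33 \cdot \frac{1}{21}} = 2 \sqrt{746} + \sqrt{-493 + 2 \cdot \frac{11}{7}} = 2 \sqrt{746} + \sqrt{-493 + \frac{22}{7}} = 2 \sqrt{746} + \sqrt{- \frac{3429}{7}} = 2 \sqrt{746} + \frac{3 i \sqrt{2667}}{7}$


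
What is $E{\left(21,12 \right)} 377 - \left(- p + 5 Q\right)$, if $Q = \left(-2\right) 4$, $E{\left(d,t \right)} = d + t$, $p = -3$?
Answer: $12478$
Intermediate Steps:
$Q = -8$
$E{\left(21,12 \right)} 377 - \left(- p + 5 Q\right) = \left(21 + 12\right) 377 - -37 = 33 \cdot 377 + \left(-3 + 40\right) = 12441 + 37 = 12478$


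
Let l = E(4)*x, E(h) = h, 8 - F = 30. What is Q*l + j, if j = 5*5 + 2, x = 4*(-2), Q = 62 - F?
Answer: -2661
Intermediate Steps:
F = -22 (F = 8 - 1*30 = 8 - 30 = -22)
Q = 84 (Q = 62 - 1*(-22) = 62 + 22 = 84)
x = -8
j = 27 (j = 25 + 2 = 27)
l = -32 (l = 4*(-8) = -32)
Q*l + j = 84*(-32) + 27 = -2688 + 27 = -2661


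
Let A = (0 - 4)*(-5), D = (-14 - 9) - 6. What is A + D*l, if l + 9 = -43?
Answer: 1528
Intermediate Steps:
l = -52 (l = -9 - 43 = -52)
D = -29 (D = -23 - 6 = -29)
A = 20 (A = -4*(-5) = 20)
A + D*l = 20 - 29*(-52) = 20 + 1508 = 1528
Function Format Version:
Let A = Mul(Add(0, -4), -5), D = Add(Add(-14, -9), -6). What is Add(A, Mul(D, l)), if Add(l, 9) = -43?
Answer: 1528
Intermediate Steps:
l = -52 (l = Add(-9, -43) = -52)
D = -29 (D = Add(-23, -6) = -29)
A = 20 (A = Mul(-4, -5) = 20)
Add(A, Mul(D, l)) = Add(20, Mul(-29, -52)) = Add(20, 1508) = 1528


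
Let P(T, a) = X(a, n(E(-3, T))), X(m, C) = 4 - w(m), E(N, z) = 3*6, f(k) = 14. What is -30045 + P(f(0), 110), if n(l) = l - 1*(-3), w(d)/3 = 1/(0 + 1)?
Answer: -30044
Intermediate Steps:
w(d) = 3 (w(d) = 3/(0 + 1) = 3/1 = 3*1 = 3)
E(N, z) = 18
n(l) = 3 + l (n(l) = l + 3 = 3 + l)
X(m, C) = 1 (X(m, C) = 4 - 1*3 = 4 - 3 = 1)
P(T, a) = 1
-30045 + P(f(0), 110) = -30045 + 1 = -30044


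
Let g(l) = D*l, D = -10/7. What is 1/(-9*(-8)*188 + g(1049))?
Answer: 7/84262 ≈ 8.3074e-5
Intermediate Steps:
D = -10/7 (D = -10*⅐ = -10/7 ≈ -1.4286)
g(l) = -10*l/7
1/(-9*(-8)*188 + g(1049)) = 1/(-9*(-8)*188 - 10/7*1049) = 1/(72*188 - 10490/7) = 1/(13536 - 10490/7) = 1/(84262/7) = 7/84262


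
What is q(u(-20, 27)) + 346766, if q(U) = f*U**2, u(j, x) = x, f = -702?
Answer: -164992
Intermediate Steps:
q(U) = -702*U**2
q(u(-20, 27)) + 346766 = -702*27**2 + 346766 = -702*729 + 346766 = -511758 + 346766 = -164992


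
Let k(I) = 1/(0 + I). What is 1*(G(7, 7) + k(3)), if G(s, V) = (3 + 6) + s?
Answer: 49/3 ≈ 16.333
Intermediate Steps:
G(s, V) = 9 + s
k(I) = 1/I
1*(G(7, 7) + k(3)) = 1*((9 + 7) + 1/3) = 1*(16 + 1/3) = 1*(49/3) = 49/3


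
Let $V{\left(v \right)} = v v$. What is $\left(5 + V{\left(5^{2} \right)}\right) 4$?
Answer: $2520$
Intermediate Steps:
$V{\left(v \right)} = v^{2}$
$\left(5 + V{\left(5^{2} \right)}\right) 4 = \left(5 + \left(5^{2}\right)^{2}\right) 4 = \left(5 + 25^{2}\right) 4 = \left(5 + 625\right) 4 = 630 \cdot 4 = 2520$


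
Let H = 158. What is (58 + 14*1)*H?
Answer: 11376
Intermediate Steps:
(58 + 14*1)*H = (58 + 14*1)*158 = (58 + 14)*158 = 72*158 = 11376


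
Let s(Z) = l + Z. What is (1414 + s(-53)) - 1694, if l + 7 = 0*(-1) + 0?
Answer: -340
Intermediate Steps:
l = -7 (l = -7 + (0*(-1) + 0) = -7 + (0 + 0) = -7 + 0 = -7)
s(Z) = -7 + Z
(1414 + s(-53)) - 1694 = (1414 + (-7 - 53)) - 1694 = (1414 - 60) - 1694 = 1354 - 1694 = -340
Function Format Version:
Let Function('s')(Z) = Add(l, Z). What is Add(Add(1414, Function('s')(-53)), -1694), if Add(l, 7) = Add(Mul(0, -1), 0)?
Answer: -340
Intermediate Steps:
l = -7 (l = Add(-7, Add(Mul(0, -1), 0)) = Add(-7, Add(0, 0)) = Add(-7, 0) = -7)
Function('s')(Z) = Add(-7, Z)
Add(Add(1414, Function('s')(-53)), -1694) = Add(Add(1414, Add(-7, -53)), -1694) = Add(Add(1414, -60), -1694) = Add(1354, -1694) = -340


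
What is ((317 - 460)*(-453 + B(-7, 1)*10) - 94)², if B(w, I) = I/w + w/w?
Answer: 197326966225/49 ≈ 4.0271e+9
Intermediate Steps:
B(w, I) = 1 + I/w (B(w, I) = I/w + 1 = 1 + I/w)
((317 - 460)*(-453 + B(-7, 1)*10) - 94)² = ((317 - 460)*(-453 + ((1 - 7)/(-7))*10) - 94)² = (-143*(-453 - ⅐*(-6)*10) - 94)² = (-143*(-453 + (6/7)*10) - 94)² = (-143*(-453 + 60/7) - 94)² = (-143*(-3111/7) - 94)² = (444873/7 - 94)² = (444215/7)² = 197326966225/49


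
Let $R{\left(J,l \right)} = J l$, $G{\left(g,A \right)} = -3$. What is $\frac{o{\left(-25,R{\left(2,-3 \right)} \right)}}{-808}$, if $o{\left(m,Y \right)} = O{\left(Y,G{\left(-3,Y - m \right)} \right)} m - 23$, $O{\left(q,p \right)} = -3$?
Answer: $- \frac{13}{202} \approx -0.064356$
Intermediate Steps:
$o{\left(m,Y \right)} = -23 - 3 m$ ($o{\left(m,Y \right)} = - 3 m - 23 = -23 - 3 m$)
$\frac{o{\left(-25,R{\left(2,-3 \right)} \right)}}{-808} = \frac{-23 - -75}{-808} = \left(-23 + 75\right) \left(- \frac{1}{808}\right) = 52 \left(- \frac{1}{808}\right) = - \frac{13}{202}$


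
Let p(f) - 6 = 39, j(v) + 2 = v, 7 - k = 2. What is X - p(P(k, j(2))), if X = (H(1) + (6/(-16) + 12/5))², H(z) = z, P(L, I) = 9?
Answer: -57359/1600 ≈ -35.849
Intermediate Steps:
k = 5 (k = 7 - 1*2 = 7 - 2 = 5)
j(v) = -2 + v
p(f) = 45 (p(f) = 6 + 39 = 45)
X = 14641/1600 (X = (1 + (6/(-16) + 12/5))² = (1 + (6*(-1/16) + 12*(⅕)))² = (1 + (-3/8 + 12/5))² = (1 + 81/40)² = (121/40)² = 14641/1600 ≈ 9.1506)
X - p(P(k, j(2))) = 14641/1600 - 1*45 = 14641/1600 - 45 = -57359/1600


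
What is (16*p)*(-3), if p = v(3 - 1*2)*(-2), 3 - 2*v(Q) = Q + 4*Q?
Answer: -96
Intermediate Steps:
v(Q) = 3/2 - 5*Q/2 (v(Q) = 3/2 - (Q + 4*Q)/2 = 3/2 - 5*Q/2)
p = 2 (p = (3/2 - 5*(3 - 1*2)/2)*(-2) = (3/2 - 5*(3 - 2)/2)*(-2) = (3/2 - 5/2*1)*(-2) = (3/2 - 5/2)*(-2) = -1*(-2) = 2)
(16*p)*(-3) = (16*2)*(-3) = 32*(-3) = -96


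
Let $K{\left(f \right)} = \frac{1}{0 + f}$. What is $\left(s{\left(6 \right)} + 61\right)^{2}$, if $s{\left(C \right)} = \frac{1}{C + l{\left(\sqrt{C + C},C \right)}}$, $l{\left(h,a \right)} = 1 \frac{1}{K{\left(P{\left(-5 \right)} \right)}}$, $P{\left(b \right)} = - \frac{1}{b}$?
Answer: $\frac{3594816}{961} \approx 3740.7$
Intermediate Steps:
$K{\left(f \right)} = \frac{1}{f}$
$l{\left(h,a \right)} = \frac{1}{5}$ ($l{\left(h,a \right)} = 1 \frac{1}{\frac{1}{\left(-1\right) \frac{1}{-5}}} = 1 \frac{1}{\frac{1}{\left(-1\right) \left(- \frac{1}{5}\right)}} = 1 \frac{1}{\frac{1}{\frac{1}{5}}} = 1 \cdot \frac{1}{5} = \frac{1}{5}$)
$s{\left(C \right)} = \frac{1}{\frac{1}{5} + C}$ ($s{\left(C \right)} = \frac{1}{C + \frac{1}{5}} = \frac{1}{\frac{1}{5} + C}$)
$\left(s{\left(6 \right)} + 61\right)^{2} = \left(\frac{5}{1 + 5 \cdot 6} + 61\right)^{2} = \left(\frac{5}{1 + 30} + 61\right)^{2} = \left(\frac{5}{31} + 61\right)^{2} = \left(\frac{1896}{31}\right)^{2} = \frac{3594816}{961}$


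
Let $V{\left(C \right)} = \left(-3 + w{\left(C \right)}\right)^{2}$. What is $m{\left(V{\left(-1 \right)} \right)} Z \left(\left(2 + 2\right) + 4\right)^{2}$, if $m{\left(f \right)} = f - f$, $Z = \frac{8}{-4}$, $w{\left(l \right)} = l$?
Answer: $0$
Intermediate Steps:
$V{\left(C \right)} = \left(-3 + C\right)^{2}$
$Z = -2$ ($Z = 8 \left(- \frac{1}{4}\right) = -2$)
$m{\left(f \right)} = 0$
$m{\left(V{\left(-1 \right)} \right)} Z \left(\left(2 + 2\right) + 4\right)^{2} = 0 \left(-2\right) \left(\left(2 + 2\right) + 4\right)^{2} = 0 \left(4 + 4\right)^{2} = 0 \cdot 8^{2} = 0 \cdot 64 = 0$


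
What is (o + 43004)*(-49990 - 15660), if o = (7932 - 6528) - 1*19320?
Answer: -1647027200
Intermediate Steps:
o = -17916 (o = 1404 - 19320 = -17916)
(o + 43004)*(-49990 - 15660) = (-17916 + 43004)*(-49990 - 15660) = 25088*(-65650) = -1647027200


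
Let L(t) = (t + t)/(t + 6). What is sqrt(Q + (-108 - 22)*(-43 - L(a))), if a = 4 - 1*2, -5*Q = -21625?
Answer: 2*sqrt(2495) ≈ 99.900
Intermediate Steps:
Q = 4325 (Q = -1/5*(-21625) = 4325)
a = 2 (a = 4 - 2 = 2)
L(t) = 2*t/(6 + t) (L(t) = (2*t)/(6 + t) = 2*t/(6 + t))
sqrt(Q + (-108 - 22)*(-43 - L(a))) = sqrt(4325 + (-108 - 22)*(-43 - 2*2/(6 + 2))) = sqrt(4325 - 130*(-43 - 2*2/8)) = sqrt(4325 - 130*(-43 - 1*1/2)) = sqrt(4325 - 130*(-43 - 1/2)) = sqrt(4325 - 130*(-87/2)) = sqrt(4325 + 5655) = sqrt(9980) = 2*sqrt(2495)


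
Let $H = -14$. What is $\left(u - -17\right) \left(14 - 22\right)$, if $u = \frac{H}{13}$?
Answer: $- \frac{1656}{13} \approx -127.38$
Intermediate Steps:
$u = - \frac{14}{13} \approx -1.0769$
$\left(u - -17\right) \left(14 - 22\right) = \left(- \frac{14}{13} - -17\right) \left(14 - 22\right) = \left(- \frac{14}{13} + 17\right) \left(-8\right) = \frac{207}{13} \left(-8\right) = - \frac{1656}{13}$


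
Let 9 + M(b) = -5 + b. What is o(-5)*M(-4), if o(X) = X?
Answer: 90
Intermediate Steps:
M(b) = -14 + b (M(b) = -9 + (-5 + b) = -14 + b)
o(-5)*M(-4) = -5*(-14 - 4) = -5*(-18) = 90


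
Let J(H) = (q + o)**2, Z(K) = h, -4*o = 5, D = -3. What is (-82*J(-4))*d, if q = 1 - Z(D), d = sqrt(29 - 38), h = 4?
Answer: -35547*I/8 ≈ -4443.4*I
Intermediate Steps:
o = -5/4 (o = -1/4*5 = -5/4 ≈ -1.2500)
Z(K) = 4
d = 3*I (d = sqrt(-9) = 3*I ≈ 3.0*I)
q = -3 (q = 1 - 1*4 = 1 - 4 = -3)
J(H) = 289/16 (J(H) = (-3 - 5/4)**2 = (-17/4)**2 = 289/16)
(-82*J(-4))*d = (-82*289/16)*(3*I) = -35547*I/8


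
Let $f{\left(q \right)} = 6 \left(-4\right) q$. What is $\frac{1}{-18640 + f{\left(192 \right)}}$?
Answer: $- \frac{1}{23248} \approx -4.3014 \cdot 10^{-5}$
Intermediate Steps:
$f{\left(q \right)} = - 24 q$
$\frac{1}{-18640 + f{\left(192 \right)}} = \frac{1}{-18640 - 4608} = \frac{1}{-23248} = - \frac{1}{23248}$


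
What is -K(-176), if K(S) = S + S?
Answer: 352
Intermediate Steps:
K(S) = 2*S
-K(-176) = -2*(-176) = -1*(-352) = 352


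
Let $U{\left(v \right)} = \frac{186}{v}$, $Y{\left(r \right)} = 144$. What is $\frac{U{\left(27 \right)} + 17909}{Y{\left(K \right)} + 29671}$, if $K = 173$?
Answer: $\frac{161243}{268335} \approx 0.6009$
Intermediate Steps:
$\frac{U{\left(27 \right)} + 17909}{Y{\left(K \right)} + 29671} = \frac{\frac{186}{27} + 17909}{144 + 29671} = \frac{186 \cdot \frac{1}{27} + 17909}{29815} = \left(\frac{62}{9} + 17909\right) \frac{1}{29815} = \frac{161243}{9} \cdot \frac{1}{29815} = \frac{161243}{268335}$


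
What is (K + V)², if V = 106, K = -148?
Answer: 1764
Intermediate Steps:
(K + V)² = (-148 + 106)² = (-42)² = 1764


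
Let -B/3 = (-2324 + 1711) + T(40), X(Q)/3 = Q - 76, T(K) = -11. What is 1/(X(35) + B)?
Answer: 1/1749 ≈ 0.00057176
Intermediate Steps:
X(Q) = -228 + 3*Q (X(Q) = 3*(Q - 76) = 3*(-76 + Q) = -228 + 3*Q)
B = 1872 (B = -3*((-2324 + 1711) - 11) = -3*(-613 - 11) = -3*(-624) = 1872)
1/(X(35) + B) = 1/((-228 + 3*35) + 1872) = 1/((-228 + 105) + 1872) = 1/(-123 + 1872) = 1/1749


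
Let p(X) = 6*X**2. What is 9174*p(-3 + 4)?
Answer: 55044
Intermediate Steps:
9174*p(-3 + 4) = 9174*(6*(-3 + 4)**2) = 9174*(6*1**2) = 9174*(6*1) = 9174*6 = 55044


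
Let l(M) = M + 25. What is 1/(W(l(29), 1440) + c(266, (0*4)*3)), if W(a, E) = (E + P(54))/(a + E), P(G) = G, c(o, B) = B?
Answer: 1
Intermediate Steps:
l(M) = 25 + M
W(a, E) = (54 + E)/(E + a) (W(a, E) = (E + 54)/(a + E) = (54 + E)/(E + a))
1/(W(l(29), 1440) + c(266, (0*4)*3)) = 1/((54 + 1440)/(1440 + (25 + 29)) + (0*4)*3) = 1/(1494/(1440 + 54) + 0*3) = 1/(1494/1494 + 0) = 1/((1/1494)*1494 + 0) = 1/(1 + 0) = 1/1 = 1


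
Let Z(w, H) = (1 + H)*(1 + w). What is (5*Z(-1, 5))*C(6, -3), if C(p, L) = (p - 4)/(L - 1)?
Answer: 0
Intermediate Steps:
C(p, L) = (-4 + p)/(-1 + L)
(5*Z(-1, 5))*C(6, -3) = (5*(1 + 5 - 1 + 5*(-1)))*((-4 + 6)/(-1 - 3)) = (5*(1 + 5 - 1 - 5))*(2/(-4)) = (5*0)*(-1/4*2) = 0*(-1/2) = 0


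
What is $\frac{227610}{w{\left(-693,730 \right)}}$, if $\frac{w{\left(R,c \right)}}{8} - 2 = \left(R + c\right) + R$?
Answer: $- \frac{37935}{872} \approx -43.503$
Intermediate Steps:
$w{\left(R,c \right)} = 16 + 8 c + 16 R$ ($w{\left(R,c \right)} = 16 + 8 \left(\left(R + c\right) + R\right) = 16 + 8 \left(c + 2 R\right) = 16 + \left(8 c + 16 R\right) = 16 + 8 c + 16 R$)
$\frac{227610}{w{\left(-693,730 \right)}} = \frac{227610}{16 + 8 \cdot 730 + 16 \left(-693\right)} = \frac{227610}{16 + 5840 - 11088} = \frac{227610}{-5232} = 227610 \left(- \frac{1}{5232}\right) = - \frac{37935}{872}$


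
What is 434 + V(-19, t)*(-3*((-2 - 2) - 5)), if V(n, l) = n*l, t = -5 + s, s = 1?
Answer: 2486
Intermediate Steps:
t = -4 (t = -5 + 1 = -4)
V(n, l) = l*n
434 + V(-19, t)*(-3*((-2 - 2) - 5)) = 434 + (-4*(-19))*(-3*((-2 - 2) - 5)) = 434 + 76*(-3*(-4 - 5)) = 434 + 76*(-3*(-9)) = 434 + 76*27 = 434 + 2052 = 2486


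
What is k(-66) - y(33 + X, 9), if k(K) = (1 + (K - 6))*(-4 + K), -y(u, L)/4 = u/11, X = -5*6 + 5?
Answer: 54702/11 ≈ 4972.9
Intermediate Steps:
X = -25 (X = -30 + 5 = -25)
y(u, L) = -4*u/11
k(K) = (-5 + K)*(-4 + K) (k(K) = (1 + (-6 + K))*(-4 + K) = (-5 + K)*(-4 + K))
k(-66) - y(33 + X, 9) = (20 + (-66)² - 9*(-66)) - (-4)*(33 - 25)/11 = (20 + 4356 + 594) - (-4)*8/11 = 4970 - 1*(-32/11) = 4970 + 32/11 = 54702/11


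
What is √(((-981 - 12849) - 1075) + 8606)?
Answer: I*√6299 ≈ 79.366*I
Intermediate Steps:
√(((-981 - 12849) - 1075) + 8606) = √((-13830 - 1075) + 8606) = √(-14905 + 8606) = √(-6299) = I*√6299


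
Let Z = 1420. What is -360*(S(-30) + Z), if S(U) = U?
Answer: -500400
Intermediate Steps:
-360*(S(-30) + Z) = -360*(-30 + 1420) = -360*1390 = -500400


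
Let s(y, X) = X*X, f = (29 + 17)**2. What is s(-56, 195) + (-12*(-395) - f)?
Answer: 40649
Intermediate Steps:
f = 2116 (f = 46**2 = 2116)
s(y, X) = X**2
s(-56, 195) + (-12*(-395) - f) = 195**2 + (-12*(-395) - 1*2116) = 38025 + (4740 - 2116) = 38025 + 2624 = 40649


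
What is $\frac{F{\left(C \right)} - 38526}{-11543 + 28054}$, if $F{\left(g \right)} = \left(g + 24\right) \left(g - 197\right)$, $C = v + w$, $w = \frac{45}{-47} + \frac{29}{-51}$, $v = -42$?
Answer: $- \frac{194370907370}{94865750199} \approx -2.0489$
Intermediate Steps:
$w = - \frac{3658}{2397}$ ($w = 45 \left(- \frac{1}{47}\right) + 29 \left(- \frac{1}{51}\right) = - \frac{45}{47} - \frac{29}{51} = - \frac{3658}{2397} \approx -1.5261$)
$C = - \frac{104332}{2397}$ ($C = -42 - \frac{3658}{2397} = - \frac{104332}{2397} \approx -43.526$)
$F{\left(g \right)} = \left(-197 + g\right) \left(24 + g\right)$ ($F{\left(g \right)} = \left(24 + g\right) \left(-197 + g\right) = \left(-197 + g\right) \left(24 + g\right)$)
$\frac{F{\left(C \right)} - 38526}{-11543 + 28054} = \frac{\left(-4728 + \left(- \frac{104332}{2397}\right)^{2} - - \frac{18049436}{2397}\right) - 38526}{-11543 + 28054} = \frac{\left(-4728 + \frac{10885166224}{5745609} + \frac{18049436}{2397}\right) - 38526}{16511} = \left(\frac{26984424964}{5745609} - 38526\right) \frac{1}{16511} = \left(- \frac{194370907370}{5745609}\right) \frac{1}{16511} = - \frac{194370907370}{94865750199}$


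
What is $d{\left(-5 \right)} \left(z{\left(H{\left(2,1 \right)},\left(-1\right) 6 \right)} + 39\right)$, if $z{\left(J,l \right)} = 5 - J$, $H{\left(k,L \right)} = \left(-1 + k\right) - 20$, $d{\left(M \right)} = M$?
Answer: $-315$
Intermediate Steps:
$H{\left(k,L \right)} = -21 + k$ ($H{\left(k,L \right)} = \left(-1 + k\right) - 20 = -21 + k$)
$d{\left(-5 \right)} \left(z{\left(H{\left(2,1 \right)},\left(-1\right) 6 \right)} + 39\right) = - 5 \left(\left(5 - \left(-21 + 2\right)\right) + 39\right) = - 5 \left(\left(5 - -19\right) + 39\right) = - 5 \left(\left(5 + 19\right) + 39\right) = - 5 \left(24 + 39\right) = \left(-5\right) 63 = -315$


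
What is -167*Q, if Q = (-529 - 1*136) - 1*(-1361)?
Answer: -116232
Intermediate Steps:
Q = 696 (Q = (-529 - 136) + 1361 = -665 + 1361 = 696)
-167*Q = -167*696 = -116232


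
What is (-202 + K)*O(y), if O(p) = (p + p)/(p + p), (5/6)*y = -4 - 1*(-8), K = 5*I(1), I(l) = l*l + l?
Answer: -192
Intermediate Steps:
I(l) = l + l² (I(l) = l² + l = l + l²)
K = 10 (K = 5*(1*(1 + 1)) = 5*(1*2) = 5*2 = 10)
y = 24/5 (y = 6*(-4 - 1*(-8))/5 = 6*(-4 + 8)/5 = (6/5)*4 = 24/5 ≈ 4.8000)
O(p) = 1 (O(p) = (2*p)/((2*p)) = (2*p)*(1/(2*p)) = 1)
(-202 + K)*O(y) = (-202 + 10)*1 = -192*1 = -192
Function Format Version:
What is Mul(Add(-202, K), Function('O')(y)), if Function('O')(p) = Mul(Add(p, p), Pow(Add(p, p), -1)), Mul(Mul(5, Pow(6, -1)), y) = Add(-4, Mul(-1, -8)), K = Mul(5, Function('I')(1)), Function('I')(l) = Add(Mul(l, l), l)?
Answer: -192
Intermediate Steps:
Function('I')(l) = Add(l, Pow(l, 2)) (Function('I')(l) = Add(Pow(l, 2), l) = Add(l, Pow(l, 2)))
K = 10 (K = Mul(5, Mul(1, Add(1, 1))) = Mul(5, Mul(1, 2)) = Mul(5, 2) = 10)
y = Rational(24, 5) (y = Mul(Rational(6, 5), Add(-4, Mul(-1, -8))) = Mul(Rational(6, 5), Add(-4, 8)) = Mul(Rational(6, 5), 4) = Rational(24, 5) ≈ 4.8000)
Function('O')(p) = 1 (Function('O')(p) = Mul(Mul(2, p), Pow(Mul(2, p), -1)) = Mul(Mul(2, p), Mul(Rational(1, 2), Pow(p, -1))) = 1)
Mul(Add(-202, K), Function('O')(y)) = Mul(Add(-202, 10), 1) = Mul(-192, 1) = -192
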